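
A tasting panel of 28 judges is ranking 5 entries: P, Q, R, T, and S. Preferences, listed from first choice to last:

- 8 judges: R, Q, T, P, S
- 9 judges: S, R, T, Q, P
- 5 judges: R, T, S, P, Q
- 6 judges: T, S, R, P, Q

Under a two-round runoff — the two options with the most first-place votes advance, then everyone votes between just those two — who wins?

S

Round 1 first-place votes: P 0, Q 0, R 13, T 6, S 9.
R and S advance.
Runoff: R is preferred to S by 13 voters; S by 15.
S wins the runoff.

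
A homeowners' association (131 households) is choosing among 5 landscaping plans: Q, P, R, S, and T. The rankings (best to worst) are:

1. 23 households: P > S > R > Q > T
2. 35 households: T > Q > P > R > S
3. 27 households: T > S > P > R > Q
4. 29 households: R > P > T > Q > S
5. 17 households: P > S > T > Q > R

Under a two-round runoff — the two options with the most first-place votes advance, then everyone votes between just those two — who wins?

Round 1 first-place votes: Q 0, P 40, R 29, S 0, T 62.
T and P advance.
Runoff: T is preferred to P by 62 voters; P by 69.
P wins the runoff.

P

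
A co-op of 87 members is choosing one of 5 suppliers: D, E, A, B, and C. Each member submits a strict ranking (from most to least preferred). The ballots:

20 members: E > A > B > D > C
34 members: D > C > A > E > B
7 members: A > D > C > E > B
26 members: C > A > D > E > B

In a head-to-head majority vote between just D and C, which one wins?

Voters preferring D to C: 61; preferring C to D: 26.
D wins the head-to-head.

D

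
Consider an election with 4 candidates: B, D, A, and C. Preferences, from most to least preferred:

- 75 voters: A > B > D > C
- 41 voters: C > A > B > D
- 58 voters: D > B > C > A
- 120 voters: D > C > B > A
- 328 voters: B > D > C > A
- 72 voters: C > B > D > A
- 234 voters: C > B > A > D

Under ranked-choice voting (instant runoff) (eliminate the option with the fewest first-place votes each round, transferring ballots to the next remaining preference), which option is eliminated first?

Round 1: B 328, D 178, A 75, C 347. Eliminate A.

A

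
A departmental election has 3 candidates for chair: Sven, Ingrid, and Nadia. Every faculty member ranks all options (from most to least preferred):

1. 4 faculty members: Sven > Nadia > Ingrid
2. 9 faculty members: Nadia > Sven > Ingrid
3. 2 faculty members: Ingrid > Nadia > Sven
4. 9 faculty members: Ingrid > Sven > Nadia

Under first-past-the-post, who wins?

First-place votes: Sven 4, Ingrid 11, Nadia 9.
Ingrid has the most first-place votes.

Ingrid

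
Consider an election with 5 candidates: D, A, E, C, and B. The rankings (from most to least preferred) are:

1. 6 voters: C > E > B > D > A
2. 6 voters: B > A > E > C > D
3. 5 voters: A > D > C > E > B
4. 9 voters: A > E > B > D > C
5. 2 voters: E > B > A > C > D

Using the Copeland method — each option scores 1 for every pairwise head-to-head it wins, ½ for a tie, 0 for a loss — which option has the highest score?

A

D: ties C; loses to A, E, and B → score 0.5.
A: beats D, E, and C; ties B → score 3.5.
E: beats D, C, and B; loses to A → score 3.
C: ties D; loses to A, E, and B → score 0.5.
B: beats D and C; ties A; loses to E → score 2.5.
A has the best pairwise record.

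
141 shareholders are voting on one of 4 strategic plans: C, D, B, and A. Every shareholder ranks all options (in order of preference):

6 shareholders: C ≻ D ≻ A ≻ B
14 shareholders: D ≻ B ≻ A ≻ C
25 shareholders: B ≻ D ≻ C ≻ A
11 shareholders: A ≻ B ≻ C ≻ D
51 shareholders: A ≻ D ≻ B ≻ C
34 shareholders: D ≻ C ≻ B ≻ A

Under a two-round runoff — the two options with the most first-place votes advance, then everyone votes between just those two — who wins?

D

Round 1 first-place votes: C 6, D 48, B 25, A 62.
A and D advance.
Runoff: A is preferred to D by 62 voters; D by 79.
D wins the runoff.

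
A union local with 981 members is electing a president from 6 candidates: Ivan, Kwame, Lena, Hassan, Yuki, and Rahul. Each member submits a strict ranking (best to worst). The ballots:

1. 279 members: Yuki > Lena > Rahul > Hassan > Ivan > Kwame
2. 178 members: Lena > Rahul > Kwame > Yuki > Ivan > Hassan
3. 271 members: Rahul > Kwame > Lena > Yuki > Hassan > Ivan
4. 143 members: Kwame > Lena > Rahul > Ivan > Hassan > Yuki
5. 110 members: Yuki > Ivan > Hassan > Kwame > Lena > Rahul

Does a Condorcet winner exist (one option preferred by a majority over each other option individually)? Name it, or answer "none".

Checking pairwise contests:
Kwame beats Ivan 592–389.
Rahul beats Kwame 728–253.
Kwame beats Lena 524–457.
Kwame beats Hassan 592–389.
Kwame beats Yuki 592–389.
Lena beats Rahul 710–271.
Every option loses at least one head-to-head, so there is no Condorcet winner.

none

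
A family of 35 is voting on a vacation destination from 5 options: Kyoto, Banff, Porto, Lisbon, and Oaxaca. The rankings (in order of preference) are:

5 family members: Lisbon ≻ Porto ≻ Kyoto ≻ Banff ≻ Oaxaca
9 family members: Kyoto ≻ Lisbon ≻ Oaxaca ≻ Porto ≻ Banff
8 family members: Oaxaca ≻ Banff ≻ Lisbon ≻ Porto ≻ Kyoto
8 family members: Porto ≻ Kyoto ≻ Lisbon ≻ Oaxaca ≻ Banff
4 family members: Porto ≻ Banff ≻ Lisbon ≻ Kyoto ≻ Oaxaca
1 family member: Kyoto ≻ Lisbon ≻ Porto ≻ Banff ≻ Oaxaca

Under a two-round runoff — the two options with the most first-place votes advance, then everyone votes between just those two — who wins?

Porto

Round 1 first-place votes: Kyoto 10, Banff 0, Porto 12, Lisbon 5, Oaxaca 8.
Porto and Kyoto advance.
Runoff: Porto is preferred to Kyoto by 25 voters; Kyoto by 10.
Porto wins the runoff.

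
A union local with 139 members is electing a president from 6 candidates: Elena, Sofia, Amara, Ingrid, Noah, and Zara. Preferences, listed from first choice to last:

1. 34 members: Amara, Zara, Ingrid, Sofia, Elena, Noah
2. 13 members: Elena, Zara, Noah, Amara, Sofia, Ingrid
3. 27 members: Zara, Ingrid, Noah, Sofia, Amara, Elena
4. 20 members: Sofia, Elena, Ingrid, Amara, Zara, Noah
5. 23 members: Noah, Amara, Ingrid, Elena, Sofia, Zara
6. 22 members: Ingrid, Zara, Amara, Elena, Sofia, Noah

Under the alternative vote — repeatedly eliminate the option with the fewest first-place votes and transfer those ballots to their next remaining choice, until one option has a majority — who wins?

Amara

Round 1: Elena 13, Sofia 20, Amara 34, Ingrid 22, Noah 23, Zara 27. Eliminate Elena.
Round 2: Sofia 20, Amara 34, Ingrid 22, Noah 23, Zara 40. Eliminate Sofia.
Round 3: Amara 34, Ingrid 42, Noah 23, Zara 40. Eliminate Noah.
Round 4: Amara 57, Ingrid 42, Zara 40. Eliminate Zara.
Round 5: Amara 70, Ingrid 69. Amara has a majority.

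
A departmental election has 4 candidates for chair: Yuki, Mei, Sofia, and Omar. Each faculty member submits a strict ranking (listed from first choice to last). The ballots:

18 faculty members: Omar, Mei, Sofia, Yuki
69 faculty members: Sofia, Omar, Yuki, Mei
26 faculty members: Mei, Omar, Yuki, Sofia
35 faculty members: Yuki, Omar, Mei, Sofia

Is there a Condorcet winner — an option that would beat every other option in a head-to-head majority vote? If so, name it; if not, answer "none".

Omar vs Yuki: 113–35 for Omar.
Omar vs Mei: 122–26 for Omar.
Omar vs Sofia: 79–69 for Omar.
Omar beats every other option head-to-head.

Omar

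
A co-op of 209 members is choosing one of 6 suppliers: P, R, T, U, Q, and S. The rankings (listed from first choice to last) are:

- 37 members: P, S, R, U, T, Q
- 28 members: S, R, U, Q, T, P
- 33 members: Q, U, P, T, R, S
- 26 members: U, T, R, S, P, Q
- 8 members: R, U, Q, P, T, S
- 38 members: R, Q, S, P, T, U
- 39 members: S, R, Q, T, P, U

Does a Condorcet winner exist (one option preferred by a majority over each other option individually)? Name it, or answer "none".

R vs P: 139–70 for R.
R vs T: 150–59 for R.
R vs U: 150–59 for R.
R vs Q: 176–33 for R.
R vs S: 105–104 for R.
R beats every other option head-to-head.

R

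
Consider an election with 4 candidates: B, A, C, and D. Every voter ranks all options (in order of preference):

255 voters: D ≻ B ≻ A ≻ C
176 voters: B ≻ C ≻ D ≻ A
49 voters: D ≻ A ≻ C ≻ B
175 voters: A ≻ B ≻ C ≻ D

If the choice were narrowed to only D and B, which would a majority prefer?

Voters preferring D to B: 304; preferring B to D: 351.
B wins the head-to-head.

B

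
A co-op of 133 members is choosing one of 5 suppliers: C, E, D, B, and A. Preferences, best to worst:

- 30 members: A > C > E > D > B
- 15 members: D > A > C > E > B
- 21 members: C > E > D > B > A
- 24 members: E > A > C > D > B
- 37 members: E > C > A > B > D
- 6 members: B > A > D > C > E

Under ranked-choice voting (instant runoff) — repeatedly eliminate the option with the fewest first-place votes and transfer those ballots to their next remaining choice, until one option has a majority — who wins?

Round 1: C 21, E 61, D 15, B 6, A 30. Eliminate B.
Round 2: C 21, E 61, D 15, A 36. Eliminate D.
Round 3: C 21, E 61, A 51. Eliminate C.
Round 4: E 82, A 51. E has a majority.

E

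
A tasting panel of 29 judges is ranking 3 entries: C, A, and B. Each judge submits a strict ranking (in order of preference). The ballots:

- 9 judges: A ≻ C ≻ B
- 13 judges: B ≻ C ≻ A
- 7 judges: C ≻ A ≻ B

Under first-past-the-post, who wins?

B

First-place votes: C 7, A 9, B 13.
B has the most first-place votes.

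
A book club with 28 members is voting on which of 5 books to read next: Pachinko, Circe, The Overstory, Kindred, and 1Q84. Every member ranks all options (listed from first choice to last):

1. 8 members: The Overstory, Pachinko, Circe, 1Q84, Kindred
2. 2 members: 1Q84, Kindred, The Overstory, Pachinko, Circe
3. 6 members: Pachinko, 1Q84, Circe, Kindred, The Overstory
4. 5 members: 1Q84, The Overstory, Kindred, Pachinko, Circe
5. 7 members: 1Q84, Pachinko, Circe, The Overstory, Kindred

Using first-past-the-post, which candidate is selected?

First-place votes: Pachinko 6, Circe 0, The Overstory 8, Kindred 0, 1Q84 14.
1Q84 has the most first-place votes.

1Q84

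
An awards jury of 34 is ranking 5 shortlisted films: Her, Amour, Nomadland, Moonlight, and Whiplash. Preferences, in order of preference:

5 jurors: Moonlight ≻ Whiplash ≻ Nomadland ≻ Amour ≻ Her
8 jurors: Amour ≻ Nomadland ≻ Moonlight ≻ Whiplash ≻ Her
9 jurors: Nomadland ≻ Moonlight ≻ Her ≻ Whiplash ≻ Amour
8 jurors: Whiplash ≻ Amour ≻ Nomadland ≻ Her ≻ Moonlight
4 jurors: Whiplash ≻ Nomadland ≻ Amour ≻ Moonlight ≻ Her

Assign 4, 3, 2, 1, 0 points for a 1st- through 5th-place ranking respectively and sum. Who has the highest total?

Her: 5·0 + 8·0 + 9·2 + 8·1 + 4·0 = 26
Amour: 5·1 + 8·4 + 9·0 + 8·3 + 4·2 = 69
Nomadland: 5·2 + 8·3 + 9·4 + 8·2 + 4·3 = 98
Moonlight: 5·4 + 8·2 + 9·3 + 8·0 + 4·1 = 67
Whiplash: 5·3 + 8·1 + 9·1 + 8·4 + 4·4 = 80
Nomadland has the highest Borda score (98).

Nomadland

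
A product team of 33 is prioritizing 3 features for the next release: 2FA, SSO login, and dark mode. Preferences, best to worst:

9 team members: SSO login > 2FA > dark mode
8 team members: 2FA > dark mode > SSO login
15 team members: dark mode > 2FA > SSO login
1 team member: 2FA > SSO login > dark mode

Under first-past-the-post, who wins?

First-place votes: 2FA 9, SSO login 9, dark mode 15.
dark mode has the most first-place votes.

dark mode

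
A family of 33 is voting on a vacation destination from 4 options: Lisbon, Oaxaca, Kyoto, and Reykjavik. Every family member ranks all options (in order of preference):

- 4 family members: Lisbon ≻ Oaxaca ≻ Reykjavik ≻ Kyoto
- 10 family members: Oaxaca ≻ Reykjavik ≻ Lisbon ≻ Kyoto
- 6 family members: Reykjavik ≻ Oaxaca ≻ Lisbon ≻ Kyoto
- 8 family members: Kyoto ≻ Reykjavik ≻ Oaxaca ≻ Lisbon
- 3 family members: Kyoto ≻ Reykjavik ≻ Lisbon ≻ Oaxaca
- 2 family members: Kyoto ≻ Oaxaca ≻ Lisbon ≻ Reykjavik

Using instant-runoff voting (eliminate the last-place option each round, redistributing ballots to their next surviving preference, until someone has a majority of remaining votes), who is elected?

Oaxaca

Round 1: Lisbon 4, Oaxaca 10, Kyoto 13, Reykjavik 6. Eliminate Lisbon.
Round 2: Oaxaca 14, Kyoto 13, Reykjavik 6. Eliminate Reykjavik.
Round 3: Oaxaca 20, Kyoto 13. Oaxaca has a majority.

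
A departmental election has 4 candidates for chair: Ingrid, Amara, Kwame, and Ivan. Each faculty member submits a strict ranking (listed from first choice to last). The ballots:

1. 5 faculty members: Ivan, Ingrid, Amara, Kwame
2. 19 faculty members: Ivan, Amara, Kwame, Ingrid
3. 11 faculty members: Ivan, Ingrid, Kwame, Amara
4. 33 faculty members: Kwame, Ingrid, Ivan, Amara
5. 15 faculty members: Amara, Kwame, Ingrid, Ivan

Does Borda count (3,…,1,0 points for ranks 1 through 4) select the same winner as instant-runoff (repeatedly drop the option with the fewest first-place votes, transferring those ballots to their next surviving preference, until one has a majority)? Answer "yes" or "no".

Borda — scores: Ingrid 113, Amara 88, Kwame 159, Ivan 138. Winner: Kwame.
Instant-runoff — R1 Ingrid 0, Amara 15, Kwame 33, Ivan 35 (Ingrid out); R2 Amara 15, Kwame 33, Ivan 35 (Amara out); R3 Kwame 48, Ivan 35 (Kwame winner). Winner: Kwame.
The two methods agree.

yes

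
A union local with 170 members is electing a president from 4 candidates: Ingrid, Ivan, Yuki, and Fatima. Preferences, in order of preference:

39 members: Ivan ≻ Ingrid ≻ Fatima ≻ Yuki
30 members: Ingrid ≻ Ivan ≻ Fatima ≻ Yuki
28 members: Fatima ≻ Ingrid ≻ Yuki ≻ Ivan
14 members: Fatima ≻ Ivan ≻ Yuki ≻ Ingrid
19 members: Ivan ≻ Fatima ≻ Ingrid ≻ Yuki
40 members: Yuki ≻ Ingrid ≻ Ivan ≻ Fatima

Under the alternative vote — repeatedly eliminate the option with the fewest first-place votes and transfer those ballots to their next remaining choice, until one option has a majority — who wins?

Ivan

Round 1: Ingrid 30, Ivan 58, Yuki 40, Fatima 42. Eliminate Ingrid.
Round 2: Ivan 88, Yuki 40, Fatima 42. Ivan has a majority.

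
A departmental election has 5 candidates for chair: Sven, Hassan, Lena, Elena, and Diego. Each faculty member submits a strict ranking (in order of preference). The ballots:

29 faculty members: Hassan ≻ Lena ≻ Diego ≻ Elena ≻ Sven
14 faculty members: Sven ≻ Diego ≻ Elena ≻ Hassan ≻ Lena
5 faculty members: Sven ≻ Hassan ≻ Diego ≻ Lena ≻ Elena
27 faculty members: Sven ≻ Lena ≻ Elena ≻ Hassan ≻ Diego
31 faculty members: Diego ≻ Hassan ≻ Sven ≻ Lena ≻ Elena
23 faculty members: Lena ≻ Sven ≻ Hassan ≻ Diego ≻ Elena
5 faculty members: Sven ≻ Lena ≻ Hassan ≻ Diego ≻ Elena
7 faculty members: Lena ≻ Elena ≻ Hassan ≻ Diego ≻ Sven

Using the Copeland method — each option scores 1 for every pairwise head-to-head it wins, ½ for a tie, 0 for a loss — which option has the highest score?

Sven

Sven: beats Hassan, Lena, Elena, and Diego → score 4.
Hassan: beats Lena, Elena, and Diego; loses to Sven → score 3.
Lena: beats Elena and Diego; loses to Sven and Hassan → score 2.
Elena: loses to Sven, Hassan, Lena, and Diego → score 0.
Diego: beats Elena; loses to Sven, Hassan, and Lena → score 1.
Sven has the best pairwise record.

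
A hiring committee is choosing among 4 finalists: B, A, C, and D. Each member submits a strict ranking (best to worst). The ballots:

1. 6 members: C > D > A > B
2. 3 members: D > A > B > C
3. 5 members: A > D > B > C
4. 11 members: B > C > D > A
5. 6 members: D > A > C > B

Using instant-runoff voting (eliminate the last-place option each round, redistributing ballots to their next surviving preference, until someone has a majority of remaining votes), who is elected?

Round 1: B 11, A 5, C 6, D 9. Eliminate A.
Round 2: B 11, C 6, D 14. Eliminate C.
Round 3: B 11, D 20. D has a majority.

D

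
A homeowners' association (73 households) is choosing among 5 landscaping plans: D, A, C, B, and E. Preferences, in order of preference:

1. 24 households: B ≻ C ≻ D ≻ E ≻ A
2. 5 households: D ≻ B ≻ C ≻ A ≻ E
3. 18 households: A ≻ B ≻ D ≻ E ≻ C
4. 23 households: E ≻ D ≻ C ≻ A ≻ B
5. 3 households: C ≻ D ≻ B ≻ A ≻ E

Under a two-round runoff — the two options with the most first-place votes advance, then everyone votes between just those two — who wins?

B

Round 1 first-place votes: D 5, A 18, C 3, B 24, E 23.
B and E advance.
Runoff: B is preferred to E by 50 voters; E by 23.
B wins the runoff.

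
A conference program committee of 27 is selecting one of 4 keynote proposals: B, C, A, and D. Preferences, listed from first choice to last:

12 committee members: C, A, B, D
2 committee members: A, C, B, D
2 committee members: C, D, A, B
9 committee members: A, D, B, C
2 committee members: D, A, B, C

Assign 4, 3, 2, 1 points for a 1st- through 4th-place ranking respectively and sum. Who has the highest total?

B: 12·2 + 2·2 + 2·1 + 9·2 + 2·2 = 52
C: 12·4 + 2·3 + 2·4 + 9·1 + 2·1 = 73
A: 12·3 + 2·4 + 2·2 + 9·4 + 2·3 = 90
D: 12·1 + 2·1 + 2·3 + 9·3 + 2·4 = 55
A has the highest Borda score (90).

A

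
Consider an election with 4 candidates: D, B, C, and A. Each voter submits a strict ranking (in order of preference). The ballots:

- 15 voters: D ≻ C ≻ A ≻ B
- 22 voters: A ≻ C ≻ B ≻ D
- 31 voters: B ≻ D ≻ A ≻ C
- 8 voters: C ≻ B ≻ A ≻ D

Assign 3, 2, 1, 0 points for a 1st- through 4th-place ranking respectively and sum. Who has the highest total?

B

D: 15·3 + 22·0 + 31·2 + 8·0 = 107
B: 15·0 + 22·1 + 31·3 + 8·2 = 131
C: 15·2 + 22·2 + 31·0 + 8·3 = 98
A: 15·1 + 22·3 + 31·1 + 8·1 = 120
B has the highest Borda score (131).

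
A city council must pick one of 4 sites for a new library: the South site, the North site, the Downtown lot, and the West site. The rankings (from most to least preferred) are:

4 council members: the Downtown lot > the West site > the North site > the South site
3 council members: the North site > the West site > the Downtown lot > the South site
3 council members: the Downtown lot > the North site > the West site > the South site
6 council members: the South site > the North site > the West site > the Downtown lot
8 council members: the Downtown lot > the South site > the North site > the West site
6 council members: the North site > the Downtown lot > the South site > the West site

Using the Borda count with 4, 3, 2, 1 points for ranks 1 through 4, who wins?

the Downtown lot

the South site: 4·1 + 3·1 + 3·1 + 6·4 + 8·3 + 6·2 = 70
the North site: 4·2 + 3·4 + 3·3 + 6·3 + 8·2 + 6·4 = 87
the Downtown lot: 4·4 + 3·2 + 3·4 + 6·1 + 8·4 + 6·3 = 90
the West site: 4·3 + 3·3 + 3·2 + 6·2 + 8·1 + 6·1 = 53
the Downtown lot has the highest Borda score (90).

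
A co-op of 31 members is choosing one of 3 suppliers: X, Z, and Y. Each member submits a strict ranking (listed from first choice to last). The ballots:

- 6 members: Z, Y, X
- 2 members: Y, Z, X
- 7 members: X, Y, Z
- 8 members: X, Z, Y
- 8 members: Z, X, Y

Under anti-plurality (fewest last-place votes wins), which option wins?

Last-place votes: X 8, Z 7, Y 16.
Z is ranked last by the fewest voters, so Z wins.

Z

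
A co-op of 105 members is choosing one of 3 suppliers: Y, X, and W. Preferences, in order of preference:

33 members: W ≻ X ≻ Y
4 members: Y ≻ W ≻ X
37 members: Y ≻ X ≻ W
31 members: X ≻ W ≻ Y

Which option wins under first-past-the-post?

First-place votes: Y 41, X 31, W 33.
Y has the most first-place votes.

Y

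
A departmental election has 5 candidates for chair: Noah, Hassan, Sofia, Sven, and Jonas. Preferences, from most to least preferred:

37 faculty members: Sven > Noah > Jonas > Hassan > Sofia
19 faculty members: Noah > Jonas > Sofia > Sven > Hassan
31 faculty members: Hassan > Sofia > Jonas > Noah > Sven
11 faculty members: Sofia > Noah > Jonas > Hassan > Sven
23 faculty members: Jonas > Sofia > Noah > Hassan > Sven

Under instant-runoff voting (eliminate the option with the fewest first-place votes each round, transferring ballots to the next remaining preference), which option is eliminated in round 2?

Jonas

Round 1: Noah 19, Hassan 31, Sofia 11, Sven 37, Jonas 23. Eliminate Sofia.
Round 2: Noah 30, Hassan 31, Sven 37, Jonas 23. Eliminate Jonas.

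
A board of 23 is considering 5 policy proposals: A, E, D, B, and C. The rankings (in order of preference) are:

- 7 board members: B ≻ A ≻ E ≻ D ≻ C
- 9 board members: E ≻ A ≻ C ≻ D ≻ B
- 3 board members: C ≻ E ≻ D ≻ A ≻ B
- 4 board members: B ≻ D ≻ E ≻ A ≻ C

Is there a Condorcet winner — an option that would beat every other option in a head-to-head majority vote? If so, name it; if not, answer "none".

E vs A: 16–7 for E.
E vs D: 19–4 for E.
E vs B: 12–11 for E.
E vs C: 20–3 for E.
E beats every other option head-to-head.

E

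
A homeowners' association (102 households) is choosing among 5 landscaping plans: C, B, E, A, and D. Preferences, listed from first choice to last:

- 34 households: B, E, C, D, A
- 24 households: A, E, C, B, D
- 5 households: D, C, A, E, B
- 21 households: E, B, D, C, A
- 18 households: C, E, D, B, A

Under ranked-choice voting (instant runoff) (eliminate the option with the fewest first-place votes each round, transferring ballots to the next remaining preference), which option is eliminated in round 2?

E

Round 1: C 18, B 34, E 21, A 24, D 5. Eliminate D.
Round 2: C 23, B 34, E 21, A 24. Eliminate E.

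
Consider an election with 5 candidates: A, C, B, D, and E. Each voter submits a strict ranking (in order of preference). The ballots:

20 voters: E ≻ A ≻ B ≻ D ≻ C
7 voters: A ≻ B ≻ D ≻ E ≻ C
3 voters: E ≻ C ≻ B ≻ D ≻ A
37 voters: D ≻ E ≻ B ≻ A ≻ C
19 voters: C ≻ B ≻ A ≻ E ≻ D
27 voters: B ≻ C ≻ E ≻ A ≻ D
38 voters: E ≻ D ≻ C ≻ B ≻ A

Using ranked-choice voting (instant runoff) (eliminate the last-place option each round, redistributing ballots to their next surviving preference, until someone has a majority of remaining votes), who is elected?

Round 1: A 7, C 19, B 27, D 37, E 61. Eliminate A.
Round 2: C 19, B 34, D 37, E 61. Eliminate C.
Round 3: B 53, D 37, E 61. Eliminate D.
Round 4: B 53, E 98. E has a majority.

E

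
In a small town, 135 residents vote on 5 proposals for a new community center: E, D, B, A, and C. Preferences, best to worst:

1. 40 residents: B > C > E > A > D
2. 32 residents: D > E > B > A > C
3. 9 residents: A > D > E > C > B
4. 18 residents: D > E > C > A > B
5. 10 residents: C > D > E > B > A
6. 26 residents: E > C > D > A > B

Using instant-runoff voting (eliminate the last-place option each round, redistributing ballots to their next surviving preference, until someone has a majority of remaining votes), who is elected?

D

Round 1: E 26, D 50, B 40, A 9, C 10. Eliminate A.
Round 2: E 26, D 59, B 40, C 10. Eliminate C.
Round 3: E 26, D 69, B 40. D has a majority.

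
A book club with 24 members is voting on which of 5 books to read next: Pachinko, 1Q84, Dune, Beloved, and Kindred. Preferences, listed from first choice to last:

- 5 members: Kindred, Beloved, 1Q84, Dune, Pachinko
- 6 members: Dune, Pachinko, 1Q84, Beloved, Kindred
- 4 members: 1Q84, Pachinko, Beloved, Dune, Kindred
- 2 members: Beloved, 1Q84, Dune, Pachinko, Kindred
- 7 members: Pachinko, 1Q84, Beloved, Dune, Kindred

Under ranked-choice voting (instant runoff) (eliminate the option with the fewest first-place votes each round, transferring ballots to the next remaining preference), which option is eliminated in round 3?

Dune

Round 1: Pachinko 7, 1Q84 4, Dune 6, Beloved 2, Kindred 5. Eliminate Beloved.
Round 2: Pachinko 7, 1Q84 6, Dune 6, Kindred 5. Eliminate Kindred.
Round 3: Pachinko 7, 1Q84 11, Dune 6. Eliminate Dune.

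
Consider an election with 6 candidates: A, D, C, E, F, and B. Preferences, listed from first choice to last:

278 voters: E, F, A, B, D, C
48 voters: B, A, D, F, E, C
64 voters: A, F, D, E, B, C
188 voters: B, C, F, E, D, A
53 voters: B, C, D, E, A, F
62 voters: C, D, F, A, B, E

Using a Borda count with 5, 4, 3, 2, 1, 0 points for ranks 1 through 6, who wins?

A: 278·3 + 48·4 + 64·5 + 188·0 + 53·1 + 62·2 = 1523
D: 278·1 + 48·3 + 64·3 + 188·1 + 53·3 + 62·4 = 1209
C: 278·0 + 48·0 + 64·0 + 188·4 + 53·4 + 62·5 = 1274
E: 278·5 + 48·1 + 64·2 + 188·2 + 53·2 + 62·0 = 2048
F: 278·4 + 48·2 + 64·4 + 188·3 + 53·0 + 62·3 = 2214
B: 278·2 + 48·5 + 64·1 + 188·5 + 53·5 + 62·1 = 2127
F has the highest Borda score (2214).

F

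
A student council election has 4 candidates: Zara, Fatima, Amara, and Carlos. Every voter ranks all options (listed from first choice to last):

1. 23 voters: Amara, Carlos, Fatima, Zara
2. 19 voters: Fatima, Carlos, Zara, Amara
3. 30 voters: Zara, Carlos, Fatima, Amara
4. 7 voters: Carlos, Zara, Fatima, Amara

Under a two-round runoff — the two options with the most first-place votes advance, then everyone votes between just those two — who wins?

Round 1 first-place votes: Zara 30, Fatima 19, Amara 23, Carlos 7.
Zara and Amara advance.
Runoff: Zara is preferred to Amara by 56 voters; Amara by 23.
Zara wins the runoff.

Zara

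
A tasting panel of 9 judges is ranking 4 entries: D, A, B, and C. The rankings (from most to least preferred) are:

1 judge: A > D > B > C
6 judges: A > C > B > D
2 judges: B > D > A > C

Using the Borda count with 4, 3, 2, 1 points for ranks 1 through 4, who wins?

D: 1·3 + 6·1 + 2·3 = 15
A: 1·4 + 6·4 + 2·2 = 32
B: 1·2 + 6·2 + 2·4 = 22
C: 1·1 + 6·3 + 2·1 = 21
A has the highest Borda score (32).

A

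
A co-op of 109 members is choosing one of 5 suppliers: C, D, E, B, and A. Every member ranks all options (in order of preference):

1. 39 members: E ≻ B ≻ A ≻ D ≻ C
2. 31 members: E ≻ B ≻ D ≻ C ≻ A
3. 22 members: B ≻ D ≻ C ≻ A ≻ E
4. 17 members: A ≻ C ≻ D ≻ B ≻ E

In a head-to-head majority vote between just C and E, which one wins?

E

Voters preferring C to E: 39; preferring E to C: 70.
E wins the head-to-head.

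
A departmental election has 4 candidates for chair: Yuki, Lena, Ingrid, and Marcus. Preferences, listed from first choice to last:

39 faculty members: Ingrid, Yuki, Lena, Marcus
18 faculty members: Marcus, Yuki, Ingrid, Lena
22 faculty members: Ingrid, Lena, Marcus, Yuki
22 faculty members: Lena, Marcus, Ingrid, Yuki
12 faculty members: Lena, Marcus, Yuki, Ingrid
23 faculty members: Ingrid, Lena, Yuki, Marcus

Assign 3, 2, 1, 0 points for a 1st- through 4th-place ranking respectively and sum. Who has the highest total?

Ingrid

Yuki: 39·2 + 18·2 + 22·0 + 22·0 + 12·1 + 23·1 = 149
Lena: 39·1 + 18·0 + 22·2 + 22·3 + 12·3 + 23·2 = 231
Ingrid: 39·3 + 18·1 + 22·3 + 22·1 + 12·0 + 23·3 = 292
Marcus: 39·0 + 18·3 + 22·1 + 22·2 + 12·2 + 23·0 = 144
Ingrid has the highest Borda score (292).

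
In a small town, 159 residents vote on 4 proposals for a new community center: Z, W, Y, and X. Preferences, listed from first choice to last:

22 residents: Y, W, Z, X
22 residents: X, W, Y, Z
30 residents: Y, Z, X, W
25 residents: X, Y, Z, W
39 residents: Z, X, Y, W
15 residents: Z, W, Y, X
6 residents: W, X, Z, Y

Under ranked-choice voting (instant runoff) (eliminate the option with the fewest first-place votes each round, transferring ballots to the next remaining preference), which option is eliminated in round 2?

Y

Round 1: Z 54, W 6, Y 52, X 47. Eliminate W.
Round 2: Z 54, Y 52, X 53. Eliminate Y.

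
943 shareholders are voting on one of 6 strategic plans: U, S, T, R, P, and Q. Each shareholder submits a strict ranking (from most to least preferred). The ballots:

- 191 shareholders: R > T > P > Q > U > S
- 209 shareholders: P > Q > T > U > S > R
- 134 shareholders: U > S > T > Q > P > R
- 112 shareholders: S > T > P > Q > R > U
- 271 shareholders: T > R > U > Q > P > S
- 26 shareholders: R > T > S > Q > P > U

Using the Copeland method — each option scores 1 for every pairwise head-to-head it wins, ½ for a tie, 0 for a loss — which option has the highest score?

U: beats S; loses to T, R, P, and Q → score 1.
S: loses to U, T, R, P, and Q → score 0.
T: beats U, S, R, P, and Q → score 5.
R: beats U, S, P, and Q; loses to T → score 4.
P: beats U, S, and Q; loses to T and R → score 3.
Q: beats U and S; loses to T, R, and P → score 2.
T has the best pairwise record.

T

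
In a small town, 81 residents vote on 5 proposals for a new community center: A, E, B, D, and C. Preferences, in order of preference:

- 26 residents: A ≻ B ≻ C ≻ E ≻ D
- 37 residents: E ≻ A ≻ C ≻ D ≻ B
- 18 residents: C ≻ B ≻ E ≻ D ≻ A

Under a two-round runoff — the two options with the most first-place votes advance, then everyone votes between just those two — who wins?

Round 1 first-place votes: A 26, E 37, B 0, D 0, C 18.
E and A advance.
Runoff: E is preferred to A by 55 voters; A by 26.
E wins the runoff.

E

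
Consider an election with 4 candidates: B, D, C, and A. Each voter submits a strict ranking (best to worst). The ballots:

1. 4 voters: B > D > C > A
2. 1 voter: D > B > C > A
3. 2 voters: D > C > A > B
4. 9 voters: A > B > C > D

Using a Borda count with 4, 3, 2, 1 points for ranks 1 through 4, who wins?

B

B: 4·4 + 1·3 + 2·1 + 9·3 = 48
D: 4·3 + 1·4 + 2·4 + 9·1 = 33
C: 4·2 + 1·2 + 2·3 + 9·2 = 34
A: 4·1 + 1·1 + 2·2 + 9·4 = 45
B has the highest Borda score (48).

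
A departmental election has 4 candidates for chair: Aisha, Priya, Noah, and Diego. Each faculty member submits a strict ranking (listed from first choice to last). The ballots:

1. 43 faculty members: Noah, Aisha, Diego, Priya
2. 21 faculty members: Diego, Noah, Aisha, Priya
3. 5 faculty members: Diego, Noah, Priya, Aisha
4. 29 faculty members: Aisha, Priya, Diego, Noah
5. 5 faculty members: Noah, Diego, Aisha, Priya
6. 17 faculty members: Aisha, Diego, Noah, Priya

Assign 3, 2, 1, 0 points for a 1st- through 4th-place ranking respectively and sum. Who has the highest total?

Aisha: 43·2 + 21·1 + 5·0 + 29·3 + 5·1 + 17·3 = 250
Priya: 43·0 + 21·0 + 5·1 + 29·2 + 5·0 + 17·0 = 63
Noah: 43·3 + 21·2 + 5·2 + 29·0 + 5·3 + 17·1 = 213
Diego: 43·1 + 21·3 + 5·3 + 29·1 + 5·2 + 17·2 = 194
Aisha has the highest Borda score (250).

Aisha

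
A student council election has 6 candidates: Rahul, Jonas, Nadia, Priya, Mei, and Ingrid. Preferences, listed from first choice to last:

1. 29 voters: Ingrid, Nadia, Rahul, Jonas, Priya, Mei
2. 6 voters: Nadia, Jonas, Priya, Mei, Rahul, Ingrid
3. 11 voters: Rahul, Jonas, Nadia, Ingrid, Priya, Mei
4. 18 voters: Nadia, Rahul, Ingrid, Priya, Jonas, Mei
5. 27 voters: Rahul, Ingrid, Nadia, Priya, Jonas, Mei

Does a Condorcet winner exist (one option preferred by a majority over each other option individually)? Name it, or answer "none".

Checking pairwise contests:
Nadia beats Rahul 53–38.
Rahul beats Jonas 85–6.
Ingrid beats Nadia 56–35.
Rahul beats Priya 85–6.
Rahul beats Mei 85–6.
Rahul beats Ingrid 62–29.
Every option loses at least one head-to-head, so there is no Condorcet winner.

none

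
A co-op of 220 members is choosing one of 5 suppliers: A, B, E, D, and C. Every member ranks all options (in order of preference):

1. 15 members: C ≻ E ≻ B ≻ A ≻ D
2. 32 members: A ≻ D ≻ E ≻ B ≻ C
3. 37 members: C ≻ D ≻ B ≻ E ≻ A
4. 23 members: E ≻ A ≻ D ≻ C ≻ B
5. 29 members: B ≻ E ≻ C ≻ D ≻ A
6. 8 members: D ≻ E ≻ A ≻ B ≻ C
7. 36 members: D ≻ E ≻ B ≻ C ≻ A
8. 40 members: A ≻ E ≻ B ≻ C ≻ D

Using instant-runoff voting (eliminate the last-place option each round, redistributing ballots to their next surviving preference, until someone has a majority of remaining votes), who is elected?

Round 1: A 72, B 29, E 23, D 44, C 52. Eliminate E.
Round 2: A 95, B 29, D 44, C 52. Eliminate B.
Round 3: A 95, D 44, C 81. Eliminate D.
Round 4: A 103, C 117. C has a majority.

C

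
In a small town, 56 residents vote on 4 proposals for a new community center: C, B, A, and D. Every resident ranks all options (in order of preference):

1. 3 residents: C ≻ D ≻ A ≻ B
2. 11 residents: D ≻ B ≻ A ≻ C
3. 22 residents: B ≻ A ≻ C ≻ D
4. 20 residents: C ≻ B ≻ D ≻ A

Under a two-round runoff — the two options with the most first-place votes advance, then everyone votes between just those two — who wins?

B

Round 1 first-place votes: C 23, B 22, A 0, D 11.
C and B advance.
Runoff: C is preferred to B by 23 voters; B by 33.
B wins the runoff.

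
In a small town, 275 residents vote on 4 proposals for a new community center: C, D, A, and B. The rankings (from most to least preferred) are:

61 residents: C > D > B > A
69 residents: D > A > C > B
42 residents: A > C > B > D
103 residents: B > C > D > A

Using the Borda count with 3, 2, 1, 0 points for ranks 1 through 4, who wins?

C

C: 61·3 + 69·1 + 42·2 + 103·2 = 542
D: 61·2 + 69·3 + 42·0 + 103·1 = 432
A: 61·0 + 69·2 + 42·3 + 103·0 = 264
B: 61·1 + 69·0 + 42·1 + 103·3 = 412
C has the highest Borda score (542).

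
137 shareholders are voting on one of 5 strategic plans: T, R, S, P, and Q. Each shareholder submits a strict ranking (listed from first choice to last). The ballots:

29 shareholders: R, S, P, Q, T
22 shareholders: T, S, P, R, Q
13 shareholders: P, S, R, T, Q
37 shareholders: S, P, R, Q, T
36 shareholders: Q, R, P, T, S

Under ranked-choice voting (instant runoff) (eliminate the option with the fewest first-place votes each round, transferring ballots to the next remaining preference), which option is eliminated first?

P

Round 1: T 22, R 29, S 37, P 13, Q 36. Eliminate P.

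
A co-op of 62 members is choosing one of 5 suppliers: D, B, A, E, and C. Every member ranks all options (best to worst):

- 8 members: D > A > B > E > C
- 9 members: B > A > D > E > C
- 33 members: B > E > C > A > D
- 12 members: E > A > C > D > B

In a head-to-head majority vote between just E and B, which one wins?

Voters preferring E to B: 12; preferring B to E: 50.
B wins the head-to-head.

B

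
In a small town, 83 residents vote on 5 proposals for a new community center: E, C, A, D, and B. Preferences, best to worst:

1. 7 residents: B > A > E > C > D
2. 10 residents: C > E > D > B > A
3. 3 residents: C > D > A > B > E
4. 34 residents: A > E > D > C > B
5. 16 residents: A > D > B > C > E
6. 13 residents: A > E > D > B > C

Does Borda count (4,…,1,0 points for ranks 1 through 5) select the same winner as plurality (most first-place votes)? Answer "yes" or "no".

yes

Borda — scores: E 185, C 109, A 279, D 171, B 86. Winner: A.
Plurality — first-place votes: E 0, C 13, A 63, D 0, B 7. Winner: A.
The two methods agree.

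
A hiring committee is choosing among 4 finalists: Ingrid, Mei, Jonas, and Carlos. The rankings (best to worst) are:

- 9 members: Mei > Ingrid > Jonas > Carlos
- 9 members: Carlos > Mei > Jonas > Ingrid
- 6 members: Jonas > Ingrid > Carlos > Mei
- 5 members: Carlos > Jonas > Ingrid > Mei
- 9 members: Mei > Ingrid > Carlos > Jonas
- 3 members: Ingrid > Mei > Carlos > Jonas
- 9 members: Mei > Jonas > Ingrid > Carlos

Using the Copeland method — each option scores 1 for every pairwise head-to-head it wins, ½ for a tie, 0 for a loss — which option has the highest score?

Ingrid: beats Carlos; loses to Mei and Jonas → score 1.
Mei: beats Ingrid, Jonas, and Carlos → score 3.
Jonas: beats Ingrid; loses to Mei and Carlos → score 1.
Carlos: beats Jonas; loses to Ingrid and Mei → score 1.
Mei has the best pairwise record.

Mei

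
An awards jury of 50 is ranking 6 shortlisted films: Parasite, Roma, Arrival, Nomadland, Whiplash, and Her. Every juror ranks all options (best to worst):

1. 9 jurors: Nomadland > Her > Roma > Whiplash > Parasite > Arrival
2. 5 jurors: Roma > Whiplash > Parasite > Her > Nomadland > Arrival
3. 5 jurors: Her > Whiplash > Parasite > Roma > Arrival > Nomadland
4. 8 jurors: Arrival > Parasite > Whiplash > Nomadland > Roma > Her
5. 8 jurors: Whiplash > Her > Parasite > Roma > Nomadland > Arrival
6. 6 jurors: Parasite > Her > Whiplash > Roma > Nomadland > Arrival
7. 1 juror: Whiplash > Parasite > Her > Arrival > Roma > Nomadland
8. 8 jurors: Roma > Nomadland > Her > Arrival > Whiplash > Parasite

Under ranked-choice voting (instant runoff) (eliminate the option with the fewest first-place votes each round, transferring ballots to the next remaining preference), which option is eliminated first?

Her

Round 1: Parasite 6, Roma 13, Arrival 8, Nomadland 9, Whiplash 9, Her 5. Eliminate Her.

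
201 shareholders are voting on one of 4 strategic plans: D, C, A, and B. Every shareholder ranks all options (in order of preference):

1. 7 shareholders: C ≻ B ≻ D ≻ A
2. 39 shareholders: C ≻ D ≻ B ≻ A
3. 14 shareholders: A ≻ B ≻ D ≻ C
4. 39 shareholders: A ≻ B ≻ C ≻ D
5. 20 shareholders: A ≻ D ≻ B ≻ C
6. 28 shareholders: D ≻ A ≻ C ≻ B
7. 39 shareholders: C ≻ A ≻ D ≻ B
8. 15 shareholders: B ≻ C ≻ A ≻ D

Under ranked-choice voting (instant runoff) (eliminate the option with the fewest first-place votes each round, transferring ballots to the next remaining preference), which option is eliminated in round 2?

Round 1: D 28, C 85, A 73, B 15. Eliminate B.
Round 2: D 28, C 100, A 73. Eliminate D.

D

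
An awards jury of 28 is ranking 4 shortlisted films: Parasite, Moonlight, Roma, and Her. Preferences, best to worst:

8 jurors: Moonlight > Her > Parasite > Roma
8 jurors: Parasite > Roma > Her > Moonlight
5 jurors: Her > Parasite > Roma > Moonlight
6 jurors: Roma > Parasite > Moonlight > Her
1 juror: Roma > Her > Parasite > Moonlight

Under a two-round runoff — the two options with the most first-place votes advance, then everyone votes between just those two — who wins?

Parasite

Round 1 first-place votes: Parasite 8, Moonlight 8, Roma 7, Her 5.
Moonlight and Parasite advance.
Runoff: Moonlight is preferred to Parasite by 8 voters; Parasite by 20.
Parasite wins the runoff.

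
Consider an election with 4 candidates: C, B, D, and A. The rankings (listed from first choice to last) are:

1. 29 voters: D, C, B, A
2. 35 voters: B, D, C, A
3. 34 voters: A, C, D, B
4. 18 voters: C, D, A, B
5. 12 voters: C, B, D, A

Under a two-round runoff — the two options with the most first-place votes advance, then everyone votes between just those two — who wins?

B

Round 1 first-place votes: C 30, B 35, D 29, A 34.
B and A advance.
Runoff: B is preferred to A by 76 voters; A by 52.
B wins the runoff.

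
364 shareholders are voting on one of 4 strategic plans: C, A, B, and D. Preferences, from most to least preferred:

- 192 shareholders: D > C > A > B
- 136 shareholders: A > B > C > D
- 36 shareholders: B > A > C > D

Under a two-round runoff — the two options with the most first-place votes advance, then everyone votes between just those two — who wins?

Round 1 first-place votes: C 0, A 136, B 36, D 192.
D and A advance.
Runoff: D is preferred to A by 192 voters; A by 172.
D wins the runoff.

D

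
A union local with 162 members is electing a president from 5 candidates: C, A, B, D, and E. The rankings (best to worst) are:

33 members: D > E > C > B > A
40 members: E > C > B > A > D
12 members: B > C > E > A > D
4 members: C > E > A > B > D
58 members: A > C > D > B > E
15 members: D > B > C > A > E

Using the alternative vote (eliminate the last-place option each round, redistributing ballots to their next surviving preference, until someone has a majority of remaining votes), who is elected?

Round 1: C 4, A 58, B 12, D 48, E 40. Eliminate C.
Round 2: A 58, B 12, D 48, E 44. Eliminate B.
Round 3: A 58, D 48, E 56. Eliminate D.
Round 4: A 73, E 89. E has a majority.

E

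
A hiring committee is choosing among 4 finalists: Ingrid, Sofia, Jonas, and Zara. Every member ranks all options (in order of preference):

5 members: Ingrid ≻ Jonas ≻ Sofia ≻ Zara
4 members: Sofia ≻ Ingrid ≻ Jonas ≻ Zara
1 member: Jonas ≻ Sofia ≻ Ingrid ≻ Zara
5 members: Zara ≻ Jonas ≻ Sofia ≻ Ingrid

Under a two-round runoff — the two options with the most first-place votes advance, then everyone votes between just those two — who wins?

Ingrid

Round 1 first-place votes: Ingrid 5, Sofia 4, Jonas 1, Zara 5.
Ingrid and Zara advance.
Runoff: Ingrid is preferred to Zara by 10 voters; Zara by 5.
Ingrid wins the runoff.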